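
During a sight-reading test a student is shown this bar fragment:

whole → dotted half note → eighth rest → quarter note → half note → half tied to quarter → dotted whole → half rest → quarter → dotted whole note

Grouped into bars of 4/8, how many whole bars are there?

One bar of 4/8 = 4 eighth notes.
In eighth notes: whole = 8; dotted half note = 6; eighth rest = 1; quarter note = 2; half note = 4; half tied to quarter (half + quarter) = 6; dotted whole = 12; half rest = 4; quarter = 2; dotted whole note = 12.
Adding: 8 + 6 + 1 + 2 + 4 + 6 + 12 + 4 + 2 + 12 = 57.
57 ÷ 4 = 14 complete bars with 1 left over.

14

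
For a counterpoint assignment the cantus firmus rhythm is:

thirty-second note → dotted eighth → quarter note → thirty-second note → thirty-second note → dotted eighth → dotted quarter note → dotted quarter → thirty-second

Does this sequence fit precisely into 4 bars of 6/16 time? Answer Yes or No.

One bar of 6/16 = 12 thirty-second notes, so 4 bars = 48.
In thirty-second notes: thirty-second note = 1; dotted eighth = 6; quarter note = 8; thirty-second note = 1; thirty-second note = 1; dotted eighth = 6; dotted quarter note = 12; dotted quarter = 12; thirty-second = 1.
Sum: 1 + 6 + 8 + 1 + 1 + 6 + 12 + 12 + 1 = 48.
48 equals 48, so the answer is Yes.

Yes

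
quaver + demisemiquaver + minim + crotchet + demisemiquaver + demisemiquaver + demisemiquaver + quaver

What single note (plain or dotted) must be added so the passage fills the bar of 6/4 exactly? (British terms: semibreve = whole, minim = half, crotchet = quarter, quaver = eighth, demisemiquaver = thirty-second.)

The bar of 6/4 = 48 thirty-second notes.
Convert each value to thirty-second notes: quaver = 4; demisemiquaver = 1; minim = 16; crotchet = 8; demisemiquaver = 1; demisemiquaver = 1; demisemiquaver = 1; quaver = 4.
Sum: 4 + 1 + 16 + 8 + 1 + 1 + 1 + 4 = 36.
Remaining: 48 − 36 = 12 thirty-second notes, which is a dotted quarter note.

dotted quarter note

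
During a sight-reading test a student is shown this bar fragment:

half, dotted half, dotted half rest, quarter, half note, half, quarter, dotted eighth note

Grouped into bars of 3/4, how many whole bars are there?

4

One bar of 3/4 = 12 sixteenth notes.
In sixteenth notes: half = 8; dotted half = 12; dotted half rest = 12; quarter = 4; half note = 8; half = 8; quarter = 4; dotted eighth note = 3.
Altogether 8 + 12 + 12 + 4 + 8 + 8 + 4 + 3 = 59.
59 ÷ 12 = 4 complete bars with 11 left over.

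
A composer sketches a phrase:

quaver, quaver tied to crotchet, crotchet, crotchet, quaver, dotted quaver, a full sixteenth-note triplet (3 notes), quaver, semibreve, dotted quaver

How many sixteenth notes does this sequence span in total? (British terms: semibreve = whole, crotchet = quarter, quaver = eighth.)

Each duration in sixteenth notes: quaver = 2; quaver tied to crotchet (quaver + crotchet) = 6; crotchet = 4; crotchet = 4; quaver = 2; dotted quaver = 3; a full sixteenth-note triplet (3 notes) (three triplet sixteenths span one eighth) = 2; quaver = 2; semibreve = 16; dotted quaver = 3.
Adding: 2 + 6 + 4 + 4 + 2 + 3 + 2 + 2 + 16 + 3 = 44 sixteenth notes.

44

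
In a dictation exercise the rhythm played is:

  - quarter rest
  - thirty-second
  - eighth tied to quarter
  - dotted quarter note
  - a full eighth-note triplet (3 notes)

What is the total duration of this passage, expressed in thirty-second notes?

41

Express everything in thirty-second notes: quarter rest = 8; thirty-second = 1; eighth tied to quarter (eighth + quarter) = 12; dotted quarter note = 12; a full eighth-note triplet (3 notes) (three triplet eighths span one quarter) = 8.
Altogether 8 + 1 + 12 + 12 + 8 = 41 thirty-second notes.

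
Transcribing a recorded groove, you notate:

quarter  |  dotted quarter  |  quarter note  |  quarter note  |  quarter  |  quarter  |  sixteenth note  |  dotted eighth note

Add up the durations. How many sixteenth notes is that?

30

Each duration in sixteenth notes: quarter = 4; dotted quarter = 6; quarter note = 4; quarter note = 4; quarter = 4; quarter = 4; sixteenth note = 1; dotted eighth note = 3.
Adding: 4 + 6 + 4 + 4 + 4 + 4 + 1 + 3 = 30 sixteenth notes.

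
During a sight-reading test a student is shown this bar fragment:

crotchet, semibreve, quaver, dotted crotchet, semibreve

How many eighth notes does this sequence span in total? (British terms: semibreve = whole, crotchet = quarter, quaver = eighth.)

22

Convert each value to eighth notes: crotchet = 2; semibreve = 8; quaver = 1; dotted crotchet = 3; semibreve = 8.
Total: 2 + 8 + 1 + 3 + 8 = 22 eighth notes.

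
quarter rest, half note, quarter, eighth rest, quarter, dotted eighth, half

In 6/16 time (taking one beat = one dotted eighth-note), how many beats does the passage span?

11

One dotted eighth-note beat = 3 sixteenth notes.
Working in sixteenth notes: quarter rest = 4; half note = 8; quarter = 4; eighth rest = 2; quarter = 4; dotted eighth = 3; half = 8.
Adding: 4 + 8 + 4 + 2 + 4 + 3 + 8 = 33.
33 ÷ 3 = 11 beats.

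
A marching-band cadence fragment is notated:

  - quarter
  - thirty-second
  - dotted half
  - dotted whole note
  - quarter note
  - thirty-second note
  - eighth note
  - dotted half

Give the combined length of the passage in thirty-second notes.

118

In thirty-second notes: quarter = 8; thirty-second = 1; dotted half = 24; dotted whole note = 48; quarter note = 8; thirty-second note = 1; eighth note = 4; dotted half = 24.
Total: 8 + 1 + 24 + 48 + 8 + 1 + 4 + 24 = 118 thirty-second notes.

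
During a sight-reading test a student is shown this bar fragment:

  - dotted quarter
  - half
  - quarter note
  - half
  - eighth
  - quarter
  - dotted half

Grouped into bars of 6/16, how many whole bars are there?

7

One bar of 6/16 = 3 eighth notes.
Each duration in eighth notes: dotted quarter = 3; half = 4; quarter note = 2; half = 4; eighth = 1; quarter = 2; dotted half = 6.
Sum: 3 + 4 + 2 + 4 + 1 + 2 + 6 = 22.
22 ÷ 3 = 7 complete bars with 1 left over.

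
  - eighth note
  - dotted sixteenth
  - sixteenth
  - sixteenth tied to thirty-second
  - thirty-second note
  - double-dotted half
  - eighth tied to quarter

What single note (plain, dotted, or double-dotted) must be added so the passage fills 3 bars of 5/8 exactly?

3 bars of 5/8 = 60 thirty-second notes.
Each duration in thirty-second notes: eighth note = 4; dotted sixteenth = 3; sixteenth = 2; sixteenth tied to thirty-second (sixteenth + thirty-second) = 3; thirty-second note = 1; double-dotted half = 28; eighth tied to quarter (eighth + quarter) = 12.
Adding: 4 + 3 + 2 + 3 + 1 + 28 + 12 = 53.
Remaining: 60 − 53 = 7 thirty-second notes, which is a double-dotted eighth note.

double-dotted eighth note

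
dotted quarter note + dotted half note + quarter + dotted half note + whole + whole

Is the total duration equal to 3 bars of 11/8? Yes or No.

Yes

One bar of 11/8 = 11 eighth notes, so 3 bars = 33.
Working in eighth notes: dotted quarter note = 3; dotted half note = 6; quarter = 2; dotted half note = 6; whole = 8; whole = 8.
Adding: 3 + 6 + 2 + 6 + 8 + 8 = 33.
33 equals 33, so the answer is Yes.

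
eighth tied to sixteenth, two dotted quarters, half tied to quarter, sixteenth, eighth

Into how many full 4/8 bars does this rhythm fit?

One bar of 4/8 = 8 sixteenth notes.
Each duration in sixteenth notes: eighth tied to sixteenth (eighth + sixteenth) = 3; dotted quarter = 6; dotted quarter = 6; half tied to quarter (half + quarter) = 12; sixteenth = 1; eighth = 2.
Altogether 3 + 6 + 6 + 12 + 1 + 2 = 30.
30 ÷ 8 = 3 complete bars with 6 left over.

3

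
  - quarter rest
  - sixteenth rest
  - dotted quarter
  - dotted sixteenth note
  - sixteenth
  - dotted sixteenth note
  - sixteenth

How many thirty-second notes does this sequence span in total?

32

Each duration in thirty-second notes: quarter rest = 8; sixteenth rest = 2; dotted quarter = 12; dotted sixteenth note = 3; sixteenth = 2; dotted sixteenth note = 3; sixteenth = 2.
Altogether 8 + 2 + 12 + 3 + 2 + 3 + 2 = 32 thirty-second notes.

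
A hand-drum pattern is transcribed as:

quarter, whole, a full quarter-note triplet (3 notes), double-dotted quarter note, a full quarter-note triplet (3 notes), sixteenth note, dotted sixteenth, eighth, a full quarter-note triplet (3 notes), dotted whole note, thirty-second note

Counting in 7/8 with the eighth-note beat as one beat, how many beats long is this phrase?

One eighth-note beat = 4 thirty-second notes.
Working in thirty-second notes: quarter = 8; whole = 32; a full quarter-note triplet (3 notes) (three triplet quarters span one half) = 16; double-dotted quarter note = 14; a full quarter-note triplet (3 notes) (three triplet quarters span one half) = 16; sixteenth note = 2; dotted sixteenth = 3; eighth = 4; a full quarter-note triplet (3 notes) (three triplet quarters span one half) = 16; dotted whole note = 48; thirty-second note = 1.
Adding: 8 + 32 + 16 + 14 + 16 + 2 + 3 + 4 + 16 + 48 + 1 = 160.
160 ÷ 4 = 40 beats.

40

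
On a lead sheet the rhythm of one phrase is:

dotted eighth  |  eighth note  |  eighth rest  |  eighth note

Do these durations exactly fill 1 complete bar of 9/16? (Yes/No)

Yes

One bar of 9/16 = 9 sixteenth notes.
Express everything in sixteenth notes: dotted eighth = 3; eighth note = 2; eighth rest = 2; eighth note = 2.
Sum: 3 + 2 + 2 + 2 = 9.
9 equals 9, so the answer is Yes.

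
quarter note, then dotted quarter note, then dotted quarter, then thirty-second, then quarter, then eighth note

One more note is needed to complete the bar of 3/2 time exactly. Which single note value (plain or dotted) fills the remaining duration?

dotted sixteenth note

The bar of 3/2 = 48 thirty-second notes.
In thirty-second notes: quarter note = 8; dotted quarter note = 12; dotted quarter = 12; thirty-second = 1; quarter = 8; eighth note = 4.
Total: 8 + 12 + 12 + 1 + 8 + 4 = 45.
Remaining: 48 − 45 = 3 thirty-second notes, which is a dotted sixteenth note.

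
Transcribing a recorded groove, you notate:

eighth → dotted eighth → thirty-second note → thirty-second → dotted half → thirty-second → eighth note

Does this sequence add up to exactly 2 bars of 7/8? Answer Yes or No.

One bar of 7/8 = 28 thirty-second notes, so 2 bars = 56.
Convert each value to thirty-second notes: eighth = 4; dotted eighth = 6; thirty-second note = 1; thirty-second = 1; dotted half = 24; thirty-second = 1; eighth note = 4.
Sum: 4 + 6 + 1 + 1 + 24 + 1 + 4 = 41.
41 falls short of 56, so the answer is No.

No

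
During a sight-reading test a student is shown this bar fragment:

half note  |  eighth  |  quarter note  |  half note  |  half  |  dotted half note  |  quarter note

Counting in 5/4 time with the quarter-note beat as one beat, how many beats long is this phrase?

One quarter-note beat = 2 eighth notes.
Working in eighth notes: half note = 4; eighth = 1; quarter note = 2; half note = 4; half = 4; dotted half note = 6; quarter note = 2.
Total: 4 + 1 + 2 + 4 + 4 + 6 + 2 = 23.
23 ÷ 2 = 11.5 beats.

11.5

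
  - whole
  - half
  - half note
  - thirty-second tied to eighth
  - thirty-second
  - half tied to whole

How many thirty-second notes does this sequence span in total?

118

In thirty-second notes: whole = 32; half = 16; half note = 16; thirty-second tied to eighth (thirty-second + eighth) = 5; thirty-second = 1; half tied to whole (half + whole) = 48.
Sum: 32 + 16 + 16 + 5 + 1 + 48 = 118 thirty-second notes.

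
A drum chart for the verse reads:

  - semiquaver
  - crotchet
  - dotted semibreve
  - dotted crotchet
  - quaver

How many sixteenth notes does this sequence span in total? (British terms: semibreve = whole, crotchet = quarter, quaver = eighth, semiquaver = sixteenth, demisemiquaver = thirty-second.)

Each duration in sixteenth notes: semiquaver = 1; crotchet = 4; dotted semibreve = 24; dotted crotchet = 6; quaver = 2.
Total: 1 + 4 + 24 + 6 + 2 = 37 sixteenth notes.

37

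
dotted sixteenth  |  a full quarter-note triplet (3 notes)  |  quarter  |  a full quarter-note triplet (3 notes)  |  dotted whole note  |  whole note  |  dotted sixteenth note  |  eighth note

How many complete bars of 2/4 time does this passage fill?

One bar of 2/4 = 16 thirty-second notes.
Convert each value to thirty-second notes: dotted sixteenth = 3; a full quarter-note triplet (3 notes) (three triplet quarters span one half) = 16; quarter = 8; a full quarter-note triplet (3 notes) (three triplet quarters span one half) = 16; dotted whole note = 48; whole note = 32; dotted sixteenth note = 3; eighth note = 4.
Total: 3 + 16 + 8 + 16 + 48 + 32 + 3 + 4 = 130.
130 ÷ 16 = 8 complete bars with 2 left over.

8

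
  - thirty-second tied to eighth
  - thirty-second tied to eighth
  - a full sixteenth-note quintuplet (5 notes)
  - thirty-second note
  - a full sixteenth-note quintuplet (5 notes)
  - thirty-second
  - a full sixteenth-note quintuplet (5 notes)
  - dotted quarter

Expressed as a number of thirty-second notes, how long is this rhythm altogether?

In thirty-second notes: thirty-second tied to eighth (thirty-second + eighth) = 5; thirty-second tied to eighth (thirty-second + eighth) = 5; a full sixteenth-note quintuplet (5 notes) (five quintuplet sixteenths span one quarter) = 8; thirty-second note = 1; a full sixteenth-note quintuplet (5 notes) (five quintuplet sixteenths span one quarter) = 8; thirty-second = 1; a full sixteenth-note quintuplet (5 notes) (five quintuplet sixteenths span one quarter) = 8; dotted quarter = 12.
Altogether 5 + 5 + 8 + 1 + 8 + 1 + 8 + 12 = 48 thirty-second notes.

48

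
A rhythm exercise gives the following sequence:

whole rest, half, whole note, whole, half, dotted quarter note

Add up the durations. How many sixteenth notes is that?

Working in sixteenth notes: whole rest = 16; half = 8; whole note = 16; whole = 16; half = 8; dotted quarter note = 6.
Total: 16 + 8 + 16 + 16 + 8 + 6 = 70 sixteenth notes.

70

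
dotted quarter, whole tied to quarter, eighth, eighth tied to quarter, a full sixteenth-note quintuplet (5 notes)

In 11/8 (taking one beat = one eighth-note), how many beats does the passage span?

One eighth-note beat = 2 sixteenth notes.
Express everything in sixteenth notes: dotted quarter = 6; whole tied to quarter (whole + quarter) = 20; eighth = 2; eighth tied to quarter (eighth + quarter) = 6; a full sixteenth-note quintuplet (5 notes) (five quintuplet sixteenths span one quarter) = 4.
Altogether 6 + 20 + 2 + 6 + 4 = 38.
38 ÷ 2 = 19 beats.

19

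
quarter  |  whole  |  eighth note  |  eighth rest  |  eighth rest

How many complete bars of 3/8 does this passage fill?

4

One bar of 3/8 = 3 eighth notes.
Each duration in eighth notes: quarter = 2; whole = 8; eighth note = 1; eighth rest = 1; eighth rest = 1.
Sum: 2 + 8 + 1 + 1 + 1 = 13.
13 ÷ 3 = 4 complete bars with 1 left over.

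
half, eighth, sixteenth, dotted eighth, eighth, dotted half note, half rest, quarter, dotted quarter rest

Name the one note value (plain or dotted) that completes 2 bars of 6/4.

2 bars of 6/4 = 48 sixteenth notes.
Convert each value to sixteenth notes: half = 8; eighth = 2; sixteenth = 1; dotted eighth = 3; eighth = 2; dotted half note = 12; half rest = 8; quarter = 4; dotted quarter rest = 6.
Sum: 8 + 2 + 1 + 3 + 2 + 12 + 8 + 4 + 6 = 46.
Remaining: 48 − 46 = 2 sixteenth notes, which is a eighth note.

eighth note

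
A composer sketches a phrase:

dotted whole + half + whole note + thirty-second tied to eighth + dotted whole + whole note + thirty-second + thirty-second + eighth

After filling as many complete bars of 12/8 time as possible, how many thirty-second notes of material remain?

43

One bar of 12/8 = 48 thirty-second notes.
Working in thirty-second notes: dotted whole = 48; half = 16; whole note = 32; thirty-second tied to eighth (thirty-second + eighth) = 5; dotted whole = 48; whole note = 32; thirty-second = 1; thirty-second = 1; eighth = 4.
Total: 48 + 16 + 32 + 5 + 48 + 32 + 1 + 1 + 4 = 187.
187 ÷ 48 = 3 complete bars with 43 thirty-second notes remaining.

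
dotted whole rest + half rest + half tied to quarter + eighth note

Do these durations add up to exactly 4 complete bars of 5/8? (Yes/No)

No

One bar of 5/8 = 5 eighth notes, so 4 bars = 20.
Working in eighth notes: dotted whole rest = 12; half rest = 4; half tied to quarter (half + quarter) = 6; eighth note = 1.
Sum: 12 + 4 + 6 + 1 = 23.
23 exceeds 20, so the answer is No.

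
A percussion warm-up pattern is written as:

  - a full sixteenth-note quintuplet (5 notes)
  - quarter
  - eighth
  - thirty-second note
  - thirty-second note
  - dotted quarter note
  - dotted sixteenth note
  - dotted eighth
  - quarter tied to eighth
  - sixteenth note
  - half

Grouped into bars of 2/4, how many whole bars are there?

One bar of 2/4 = 16 thirty-second notes.
Convert each value to thirty-second notes: a full sixteenth-note quintuplet (5 notes) (five quintuplet sixteenths span one quarter) = 8; quarter = 8; eighth = 4; thirty-second note = 1; thirty-second note = 1; dotted quarter note = 12; dotted sixteenth note = 3; dotted eighth = 6; quarter tied to eighth (quarter + eighth) = 12; sixteenth note = 2; half = 16.
Sum: 8 + 8 + 4 + 1 + 1 + 12 + 3 + 6 + 12 + 2 + 16 = 73.
73 ÷ 16 = 4 complete bars with 9 left over.

4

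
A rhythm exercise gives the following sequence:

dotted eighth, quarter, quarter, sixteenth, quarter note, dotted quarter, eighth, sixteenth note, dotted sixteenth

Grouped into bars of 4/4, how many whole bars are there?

1

One bar of 4/4 = 32 thirty-second notes.
In thirty-second notes: dotted eighth = 6; quarter = 8; quarter = 8; sixteenth = 2; quarter note = 8; dotted quarter = 12; eighth = 4; sixteenth note = 2; dotted sixteenth = 3.
Sum: 6 + 8 + 8 + 2 + 8 + 12 + 4 + 2 + 3 = 53.
53 ÷ 32 = 1 complete bar with 21 left over.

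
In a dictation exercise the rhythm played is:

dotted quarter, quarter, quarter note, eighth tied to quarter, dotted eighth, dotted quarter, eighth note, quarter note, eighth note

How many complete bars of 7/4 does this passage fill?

1

One bar of 7/4 = 28 sixteenth notes.
Express everything in sixteenth notes: dotted quarter = 6; quarter = 4; quarter note = 4; eighth tied to quarter (eighth + quarter) = 6; dotted eighth = 3; dotted quarter = 6; eighth note = 2; quarter note = 4; eighth note = 2.
Adding: 6 + 4 + 4 + 6 + 3 + 6 + 2 + 4 + 2 = 37.
37 ÷ 28 = 1 complete bar with 9 left over.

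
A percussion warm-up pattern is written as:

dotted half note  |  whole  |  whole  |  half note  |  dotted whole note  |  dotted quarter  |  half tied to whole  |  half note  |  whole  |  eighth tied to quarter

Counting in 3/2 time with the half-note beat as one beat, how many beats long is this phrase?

17

One half-note beat = 4 eighth notes.
Each duration in eighth notes: dotted half note = 6; whole = 8; whole = 8; half note = 4; dotted whole note = 12; dotted quarter = 3; half tied to whole (half + whole) = 12; half note = 4; whole = 8; eighth tied to quarter (eighth + quarter) = 3.
Total: 6 + 8 + 8 + 4 + 12 + 3 + 12 + 4 + 8 + 3 = 68.
68 ÷ 4 = 17 beats.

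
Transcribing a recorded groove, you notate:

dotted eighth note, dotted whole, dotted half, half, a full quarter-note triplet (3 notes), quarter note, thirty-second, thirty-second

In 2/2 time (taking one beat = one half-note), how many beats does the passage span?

One half-note beat = 16 thirty-second notes.
Working in thirty-second notes: dotted eighth note = 6; dotted whole = 48; dotted half = 24; half = 16; a full quarter-note triplet (3 notes) (three triplet quarters span one half) = 16; quarter note = 8; thirty-second = 1; thirty-second = 1.
Altogether 6 + 48 + 24 + 16 + 16 + 8 + 1 + 1 = 120.
120 ÷ 16 = 7.5 beats.

7.5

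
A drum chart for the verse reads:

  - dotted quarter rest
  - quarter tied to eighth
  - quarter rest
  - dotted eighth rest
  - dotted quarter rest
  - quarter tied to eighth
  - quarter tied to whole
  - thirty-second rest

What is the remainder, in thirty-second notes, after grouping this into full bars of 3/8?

7

One bar of 3/8 = 12 thirty-second notes.
Each duration in thirty-second notes: dotted quarter rest = 12; quarter tied to eighth (quarter + eighth) = 12; quarter rest = 8; dotted eighth rest = 6; dotted quarter rest = 12; quarter tied to eighth (quarter + eighth) = 12; quarter tied to whole (quarter + whole) = 40; thirty-second rest = 1.
Sum: 12 + 12 + 8 + 6 + 12 + 12 + 40 + 1 = 103.
103 ÷ 12 = 8 complete bars with 7 thirty-second notes remaining.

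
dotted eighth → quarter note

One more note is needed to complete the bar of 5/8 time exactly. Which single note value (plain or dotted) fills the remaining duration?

dotted eighth note

The bar of 5/8 = 10 sixteenth notes.
Each duration in sixteenth notes: dotted eighth = 3; quarter note = 4.
Altogether 3 + 4 = 7.
Remaining: 10 − 7 = 3 sixteenth notes, which is a dotted eighth note.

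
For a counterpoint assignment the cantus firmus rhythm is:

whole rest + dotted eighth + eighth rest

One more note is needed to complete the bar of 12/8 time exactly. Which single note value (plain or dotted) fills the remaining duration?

The bar of 12/8 = 24 sixteenth notes.
Convert each value to sixteenth notes: whole rest = 16; dotted eighth = 3; eighth rest = 2.
Total: 16 + 3 + 2 = 21.
Remaining: 24 − 21 = 3 sixteenth notes, which is a dotted eighth note.

dotted eighth note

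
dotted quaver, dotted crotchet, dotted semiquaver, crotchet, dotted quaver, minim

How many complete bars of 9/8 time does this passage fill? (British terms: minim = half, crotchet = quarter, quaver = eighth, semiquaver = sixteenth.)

1

One bar of 9/8 = 36 thirty-second notes.
In thirty-second notes: dotted quaver = 6; dotted crotchet = 12; dotted semiquaver = 3; crotchet = 8; dotted quaver = 6; minim = 16.
Altogether 6 + 12 + 3 + 8 + 6 + 16 = 51.
51 ÷ 36 = 1 complete bar with 15 left over.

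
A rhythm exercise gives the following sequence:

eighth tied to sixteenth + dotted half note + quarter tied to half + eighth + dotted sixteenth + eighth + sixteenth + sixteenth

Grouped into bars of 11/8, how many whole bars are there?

1

One bar of 11/8 = 44 thirty-second notes.
Express everything in thirty-second notes: eighth tied to sixteenth (eighth + sixteenth) = 6; dotted half note = 24; quarter tied to half (quarter + half) = 24; eighth = 4; dotted sixteenth = 3; eighth = 4; sixteenth = 2; sixteenth = 2.
Adding: 6 + 24 + 24 + 4 + 3 + 4 + 2 + 2 = 69.
69 ÷ 44 = 1 complete bar with 25 left over.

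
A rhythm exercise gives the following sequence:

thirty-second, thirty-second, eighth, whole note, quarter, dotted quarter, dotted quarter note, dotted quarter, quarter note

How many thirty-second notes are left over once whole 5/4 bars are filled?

One bar of 5/4 = 40 thirty-second notes.
In thirty-second notes: thirty-second = 1; thirty-second = 1; eighth = 4; whole note = 32; quarter = 8; dotted quarter = 12; dotted quarter note = 12; dotted quarter = 12; quarter note = 8.
Altogether 1 + 1 + 4 + 32 + 8 + 12 + 12 + 12 + 8 = 90.
90 ÷ 40 = 2 complete bars with 10 thirty-second notes remaining.

10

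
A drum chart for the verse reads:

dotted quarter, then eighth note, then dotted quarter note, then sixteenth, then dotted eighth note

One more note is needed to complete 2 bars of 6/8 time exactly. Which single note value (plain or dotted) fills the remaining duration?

2 bars of 6/8 = 24 sixteenth notes.
Express everything in sixteenth notes: dotted quarter = 6; eighth note = 2; dotted quarter note = 6; sixteenth = 1; dotted eighth note = 3.
Altogether 6 + 2 + 6 + 1 + 3 = 18.
Remaining: 24 − 18 = 6 sixteenth notes, which is a dotted quarter note.

dotted quarter note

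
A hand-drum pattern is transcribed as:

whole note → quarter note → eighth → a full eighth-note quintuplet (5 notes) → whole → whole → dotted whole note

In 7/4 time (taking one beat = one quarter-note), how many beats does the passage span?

One quarter-note beat = 2 eighth notes.
In eighth notes: whole note = 8; quarter note = 2; eighth = 1; a full eighth-note quintuplet (5 notes) (five quintuplet eighths span one half) = 4; whole = 8; whole = 8; dotted whole note = 12.
Total: 8 + 2 + 1 + 4 + 8 + 8 + 12 = 43.
43 ÷ 2 = 21.5 beats.

21.5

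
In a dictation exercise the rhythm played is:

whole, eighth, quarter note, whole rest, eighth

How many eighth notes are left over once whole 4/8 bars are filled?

0

One bar of 4/8 = 4 eighth notes.
Each duration in eighth notes: whole = 8; eighth = 1; quarter note = 2; whole rest = 8; eighth = 1.
Sum: 8 + 1 + 2 + 8 + 1 = 20.
20 ÷ 4 = 5 complete bars with 0 eighth notes remaining.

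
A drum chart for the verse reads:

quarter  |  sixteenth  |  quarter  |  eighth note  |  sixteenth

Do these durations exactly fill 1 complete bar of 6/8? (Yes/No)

Yes

One bar of 6/8 = 12 sixteenth notes.
Convert each value to sixteenth notes: quarter = 4; sixteenth = 1; quarter = 4; eighth note = 2; sixteenth = 1.
Total: 4 + 1 + 4 + 2 + 1 = 12.
12 equals 12, so the answer is Yes.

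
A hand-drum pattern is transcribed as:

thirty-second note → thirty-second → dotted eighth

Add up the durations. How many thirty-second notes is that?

In thirty-second notes: thirty-second note = 1; thirty-second = 1; dotted eighth = 6.
Total: 1 + 1 + 6 = 8 thirty-second notes.

8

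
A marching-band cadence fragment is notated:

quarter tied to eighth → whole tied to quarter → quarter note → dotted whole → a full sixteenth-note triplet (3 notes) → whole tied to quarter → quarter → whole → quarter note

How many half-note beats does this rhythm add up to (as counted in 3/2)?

One half-note beat = 4 eighth notes.
Convert each value to eighth notes: quarter tied to eighth (quarter + eighth) = 3; whole tied to quarter (whole + quarter) = 10; quarter note = 2; dotted whole = 12; a full sixteenth-note triplet (3 notes) (three triplet sixteenths span one eighth) = 1; whole tied to quarter (whole + quarter) = 10; quarter = 2; whole = 8; quarter note = 2.
Altogether 3 + 10 + 2 + 12 + 1 + 10 + 2 + 8 + 2 = 50.
50 ÷ 4 = 12.5 beats.

12.5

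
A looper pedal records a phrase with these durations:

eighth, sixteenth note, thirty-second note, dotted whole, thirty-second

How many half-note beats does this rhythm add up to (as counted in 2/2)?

3.5

One half-note beat = 16 thirty-second notes.
In thirty-second notes: eighth = 4; sixteenth note = 2; thirty-second note = 1; dotted whole = 48; thirty-second = 1.
Altogether 4 + 2 + 1 + 48 + 1 = 56.
56 ÷ 16 = 3.5 beats.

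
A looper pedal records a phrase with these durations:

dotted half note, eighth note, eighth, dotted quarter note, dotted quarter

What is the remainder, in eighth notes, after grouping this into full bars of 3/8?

2

One bar of 3/8 = 3 eighth notes.
Express everything in eighth notes: dotted half note = 6; eighth note = 1; eighth = 1; dotted quarter note = 3; dotted quarter = 3.
Altogether 6 + 1 + 1 + 3 + 3 = 14.
14 ÷ 3 = 4 complete bars with 2 eighth notes remaining.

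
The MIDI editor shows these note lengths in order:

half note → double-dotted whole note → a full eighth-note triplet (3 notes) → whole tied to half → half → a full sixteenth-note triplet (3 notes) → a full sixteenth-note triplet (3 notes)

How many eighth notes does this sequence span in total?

38

Express everything in eighth notes: half note = 4; double-dotted whole note = 14; a full eighth-note triplet (3 notes) (three triplet eighths span one quarter) = 2; whole tied to half (whole + half) = 12; half = 4; a full sixteenth-note triplet (3 notes) (three triplet sixteenths span one eighth) = 1; a full sixteenth-note triplet (3 notes) (three triplet sixteenths span one eighth) = 1.
Altogether 4 + 14 + 2 + 12 + 4 + 1 + 1 = 38 eighth notes.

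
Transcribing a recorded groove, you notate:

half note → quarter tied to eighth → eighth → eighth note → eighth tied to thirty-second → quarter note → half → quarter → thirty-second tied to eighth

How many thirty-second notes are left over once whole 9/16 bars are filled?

6

One bar of 9/16 = 18 thirty-second notes.
Convert each value to thirty-second notes: half note = 16; quarter tied to eighth (quarter + eighth) = 12; eighth = 4; eighth note = 4; eighth tied to thirty-second (eighth + thirty-second) = 5; quarter note = 8; half = 16; quarter = 8; thirty-second tied to eighth (thirty-second + eighth) = 5.
Adding: 16 + 12 + 4 + 4 + 5 + 8 + 16 + 8 + 5 = 78.
78 ÷ 18 = 4 complete bars with 6 thirty-second notes remaining.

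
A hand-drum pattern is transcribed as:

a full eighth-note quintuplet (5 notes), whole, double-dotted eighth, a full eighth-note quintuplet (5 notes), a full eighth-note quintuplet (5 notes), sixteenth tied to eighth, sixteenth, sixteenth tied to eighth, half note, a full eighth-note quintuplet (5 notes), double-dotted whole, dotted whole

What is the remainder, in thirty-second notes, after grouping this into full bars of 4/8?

13

One bar of 4/8 = 16 thirty-second notes.
In thirty-second notes: a full eighth-note quintuplet (5 notes) (five quintuplet eighths span one half) = 16; whole = 32; double-dotted eighth = 7; a full eighth-note quintuplet (5 notes) (five quintuplet eighths span one half) = 16; a full eighth-note quintuplet (5 notes) (five quintuplet eighths span one half) = 16; sixteenth tied to eighth (sixteenth + eighth) = 6; sixteenth = 2; sixteenth tied to eighth (sixteenth + eighth) = 6; half note = 16; a full eighth-note quintuplet (5 notes) (five quintuplet eighths span one half) = 16; double-dotted whole = 56; dotted whole = 48.
Adding: 16 + 32 + 7 + 16 + 16 + 6 + 2 + 6 + 16 + 16 + 56 + 48 = 237.
237 ÷ 16 = 14 complete bars with 13 thirty-second notes remaining.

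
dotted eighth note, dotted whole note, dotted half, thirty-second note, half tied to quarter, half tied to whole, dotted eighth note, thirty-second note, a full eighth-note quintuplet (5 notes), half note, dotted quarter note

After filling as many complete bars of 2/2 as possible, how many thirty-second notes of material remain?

One bar of 2/2 = 32 thirty-second notes.
In thirty-second notes: dotted eighth note = 6; dotted whole note = 48; dotted half = 24; thirty-second note = 1; half tied to quarter (half + quarter) = 24; half tied to whole (half + whole) = 48; dotted eighth note = 6; thirty-second note = 1; a full eighth-note quintuplet (5 notes) (five quintuplet eighths span one half) = 16; half note = 16; dotted quarter note = 12.
Altogether 6 + 48 + 24 + 1 + 24 + 48 + 6 + 1 + 16 + 16 + 12 = 202.
202 ÷ 32 = 6 complete bars with 10 thirty-second notes remaining.

10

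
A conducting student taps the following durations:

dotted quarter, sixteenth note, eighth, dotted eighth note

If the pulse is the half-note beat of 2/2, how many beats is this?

1.5

One half-note beat = 8 sixteenth notes.
Express everything in sixteenth notes: dotted quarter = 6; sixteenth note = 1; eighth = 2; dotted eighth note = 3.
Sum: 6 + 1 + 2 + 3 = 12.
12 ÷ 8 = 1.5 beats.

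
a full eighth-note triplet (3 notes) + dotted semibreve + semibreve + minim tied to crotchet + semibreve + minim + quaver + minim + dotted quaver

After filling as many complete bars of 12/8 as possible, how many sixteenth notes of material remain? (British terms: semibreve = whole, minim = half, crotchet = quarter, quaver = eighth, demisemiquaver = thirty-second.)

One bar of 12/8 = 24 sixteenth notes.
Convert each value to sixteenth notes: a full eighth-note triplet (3 notes) (three triplet eighths span one quarter) = 4; dotted semibreve = 24; semibreve = 16; minim tied to crotchet (minim + crotchet) = 12; semibreve = 16; minim = 8; quaver = 2; minim = 8; dotted quaver = 3.
Total: 4 + 24 + 16 + 12 + 16 + 8 + 2 + 8 + 3 = 93.
93 ÷ 24 = 3 complete bars with 21 sixteenth notes remaining.

21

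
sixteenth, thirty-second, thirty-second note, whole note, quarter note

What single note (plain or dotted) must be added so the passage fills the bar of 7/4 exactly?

The bar of 7/4 = 56 thirty-second notes.
Working in thirty-second notes: sixteenth = 2; thirty-second = 1; thirty-second note = 1; whole note = 32; quarter note = 8.
Adding: 2 + 1 + 1 + 32 + 8 = 44.
Remaining: 56 − 44 = 12 thirty-second notes, which is a dotted quarter note.

dotted quarter note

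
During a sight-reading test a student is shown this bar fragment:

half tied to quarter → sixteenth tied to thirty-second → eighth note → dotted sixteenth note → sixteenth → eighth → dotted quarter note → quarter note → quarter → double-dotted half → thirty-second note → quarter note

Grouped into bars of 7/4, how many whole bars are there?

One bar of 7/4 = 56 thirty-second notes.
Each duration in thirty-second notes: half tied to quarter (half + quarter) = 24; sixteenth tied to thirty-second (sixteenth + thirty-second) = 3; eighth note = 4; dotted sixteenth note = 3; sixteenth = 2; eighth = 4; dotted quarter note = 12; quarter note = 8; quarter = 8; double-dotted half = 28; thirty-second note = 1; quarter note = 8.
Total: 24 + 3 + 4 + 3 + 2 + 4 + 12 + 8 + 8 + 28 + 1 + 8 = 105.
105 ÷ 56 = 1 complete bar with 49 left over.

1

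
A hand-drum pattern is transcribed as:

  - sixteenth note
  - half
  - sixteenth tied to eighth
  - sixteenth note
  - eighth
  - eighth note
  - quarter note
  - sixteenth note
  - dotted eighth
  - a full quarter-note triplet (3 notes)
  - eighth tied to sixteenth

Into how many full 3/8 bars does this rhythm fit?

One bar of 3/8 = 6 sixteenth notes.
Each duration in sixteenth notes: sixteenth note = 1; half = 8; sixteenth tied to eighth (sixteenth + eighth) = 3; sixteenth note = 1; eighth = 2; eighth note = 2; quarter note = 4; sixteenth note = 1; dotted eighth = 3; a full quarter-note triplet (3 notes) (three triplet quarters span one half) = 8; eighth tied to sixteenth (eighth + sixteenth) = 3.
Sum: 1 + 8 + 3 + 1 + 2 + 2 + 4 + 1 + 3 + 8 + 3 = 36.
36 ÷ 6 = 6 complete bars with 0 left over.

6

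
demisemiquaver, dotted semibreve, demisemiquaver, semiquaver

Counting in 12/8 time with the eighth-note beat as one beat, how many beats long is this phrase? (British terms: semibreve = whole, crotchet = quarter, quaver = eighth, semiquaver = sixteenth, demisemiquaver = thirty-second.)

13

One eighth-note beat = 4 thirty-second notes.
Express everything in thirty-second notes: demisemiquaver = 1; dotted semibreve = 48; demisemiquaver = 1; semiquaver = 2.
Altogether 1 + 48 + 1 + 2 = 52.
52 ÷ 4 = 13 beats.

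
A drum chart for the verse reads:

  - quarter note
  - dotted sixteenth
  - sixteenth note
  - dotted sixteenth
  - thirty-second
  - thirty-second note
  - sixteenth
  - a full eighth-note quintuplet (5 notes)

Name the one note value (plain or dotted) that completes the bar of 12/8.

The bar of 12/8 = 48 thirty-second notes.
In thirty-second notes: quarter note = 8; dotted sixteenth = 3; sixteenth note = 2; dotted sixteenth = 3; thirty-second = 1; thirty-second note = 1; sixteenth = 2; a full eighth-note quintuplet (5 notes) (five quintuplet eighths span one half) = 16.
Sum: 8 + 3 + 2 + 3 + 1 + 1 + 2 + 16 = 36.
Remaining: 48 − 36 = 12 thirty-second notes, which is a dotted quarter note.

dotted quarter note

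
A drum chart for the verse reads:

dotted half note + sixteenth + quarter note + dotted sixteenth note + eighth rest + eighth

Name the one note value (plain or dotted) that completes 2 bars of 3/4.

dotted sixteenth note

2 bars of 3/4 = 48 thirty-second notes.
Express everything in thirty-second notes: dotted half note = 24; sixteenth = 2; quarter note = 8; dotted sixteenth note = 3; eighth rest = 4; eighth = 4.
Altogether 24 + 2 + 8 + 3 + 4 + 4 = 45.
Remaining: 48 − 45 = 3 thirty-second notes, which is a dotted sixteenth note.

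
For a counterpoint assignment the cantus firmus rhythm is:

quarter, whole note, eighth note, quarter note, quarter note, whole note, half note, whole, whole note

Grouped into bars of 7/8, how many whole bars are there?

One bar of 7/8 = 7 eighth notes.
Each duration in eighth notes: quarter = 2; whole note = 8; eighth note = 1; quarter note = 2; quarter note = 2; whole note = 8; half note = 4; whole = 8; whole note = 8.
Altogether 2 + 8 + 1 + 2 + 2 + 8 + 4 + 8 + 8 = 43.
43 ÷ 7 = 6 complete bars with 1 left over.

6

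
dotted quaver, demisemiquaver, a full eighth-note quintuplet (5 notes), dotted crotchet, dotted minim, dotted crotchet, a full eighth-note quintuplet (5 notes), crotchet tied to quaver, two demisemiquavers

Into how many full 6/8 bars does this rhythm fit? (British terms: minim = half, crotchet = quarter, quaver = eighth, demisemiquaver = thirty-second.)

One bar of 6/8 = 24 thirty-second notes.
Convert each value to thirty-second notes: dotted quaver = 6; demisemiquaver = 1; a full eighth-note quintuplet (5 notes) (five quintuplet eighths span one half) = 16; dotted crotchet = 12; dotted minim = 24; dotted crotchet = 12; a full eighth-note quintuplet (5 notes) (five quintuplet eighths span one half) = 16; crotchet tied to quaver (crotchet + quaver) = 12; demisemiquaver = 1; demisemiquaver = 1.
Altogether 6 + 1 + 16 + 12 + 24 + 12 + 16 + 12 + 1 + 1 = 101.
101 ÷ 24 = 4 complete bars with 5 left over.

4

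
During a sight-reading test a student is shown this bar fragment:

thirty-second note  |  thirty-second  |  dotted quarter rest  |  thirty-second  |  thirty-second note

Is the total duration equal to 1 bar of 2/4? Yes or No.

One bar of 2/4 = 16 thirty-second notes.
In thirty-second notes: thirty-second note = 1; thirty-second = 1; dotted quarter rest = 12; thirty-second = 1; thirty-second note = 1.
Altogether 1 + 1 + 12 + 1 + 1 = 16.
16 equals 16, so the answer is Yes.

Yes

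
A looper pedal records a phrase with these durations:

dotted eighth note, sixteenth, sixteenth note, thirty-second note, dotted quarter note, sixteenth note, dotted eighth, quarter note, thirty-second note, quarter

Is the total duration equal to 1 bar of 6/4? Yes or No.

Yes

One bar of 6/4 = 48 thirty-second notes.
Convert each value to thirty-second notes: dotted eighth note = 6; sixteenth = 2; sixteenth note = 2; thirty-second note = 1; dotted quarter note = 12; sixteenth note = 2; dotted eighth = 6; quarter note = 8; thirty-second note = 1; quarter = 8.
Sum: 6 + 2 + 2 + 1 + 12 + 2 + 6 + 8 + 1 + 8 = 48.
48 equals 48, so the answer is Yes.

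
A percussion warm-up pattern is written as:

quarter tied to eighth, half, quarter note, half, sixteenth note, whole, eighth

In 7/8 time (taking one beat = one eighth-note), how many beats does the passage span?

One eighth-note beat = 2 sixteenth notes.
Express everything in sixteenth notes: quarter tied to eighth (quarter + eighth) = 6; half = 8; quarter note = 4; half = 8; sixteenth note = 1; whole = 16; eighth = 2.
Total: 6 + 8 + 4 + 8 + 1 + 16 + 2 = 45.
45 ÷ 2 = 22.5 beats.

22.5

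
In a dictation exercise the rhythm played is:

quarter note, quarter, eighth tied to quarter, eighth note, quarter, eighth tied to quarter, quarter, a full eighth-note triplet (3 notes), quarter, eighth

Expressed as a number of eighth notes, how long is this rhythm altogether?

Convert each value to eighth notes: quarter note = 2; quarter = 2; eighth tied to quarter (eighth + quarter) = 3; eighth note = 1; quarter = 2; eighth tied to quarter (eighth + quarter) = 3; quarter = 2; a full eighth-note triplet (3 notes) (three triplet eighths span one quarter) = 2; quarter = 2; eighth = 1.
Total: 2 + 2 + 3 + 1 + 2 + 3 + 2 + 2 + 2 + 1 = 20 eighth notes.

20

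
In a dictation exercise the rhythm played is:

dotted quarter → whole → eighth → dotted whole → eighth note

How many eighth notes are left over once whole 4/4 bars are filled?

1

One bar of 4/4 = 8 eighth notes.
Each duration in eighth notes: dotted quarter = 3; whole = 8; eighth = 1; dotted whole = 12; eighth note = 1.
Total: 3 + 8 + 1 + 12 + 1 = 25.
25 ÷ 8 = 3 complete bars with 1 eighth note remaining.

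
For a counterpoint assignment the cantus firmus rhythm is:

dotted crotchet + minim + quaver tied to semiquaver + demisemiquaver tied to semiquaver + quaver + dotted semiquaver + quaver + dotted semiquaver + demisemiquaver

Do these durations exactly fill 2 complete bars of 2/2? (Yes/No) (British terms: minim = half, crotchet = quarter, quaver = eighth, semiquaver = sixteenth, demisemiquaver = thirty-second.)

No

One bar of 2/2 = 32 thirty-second notes, so 2 bars = 64.
Express everything in thirty-second notes: dotted crotchet = 12; minim = 16; quaver tied to semiquaver (quaver + semiquaver) = 6; demisemiquaver tied to semiquaver (demisemiquaver + semiquaver) = 3; quaver = 4; dotted semiquaver = 3; quaver = 4; dotted semiquaver = 3; demisemiquaver = 1.
Sum: 12 + 16 + 6 + 3 + 4 + 3 + 4 + 3 + 1 = 52.
52 falls short of 64, so the answer is No.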